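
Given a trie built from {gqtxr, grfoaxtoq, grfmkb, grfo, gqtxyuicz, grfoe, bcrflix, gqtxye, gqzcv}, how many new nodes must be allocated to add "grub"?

"gr" is already a path in the trie; the remaining "ub" must be added.
So 4 − 2 = 2 new nodes.

2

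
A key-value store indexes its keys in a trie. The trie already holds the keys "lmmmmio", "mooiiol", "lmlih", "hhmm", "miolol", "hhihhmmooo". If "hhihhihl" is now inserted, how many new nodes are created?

"hhihh" is already a path in the trie; the remaining "ihl" must be added.
Each of the 3 remaining characters creates one node.

3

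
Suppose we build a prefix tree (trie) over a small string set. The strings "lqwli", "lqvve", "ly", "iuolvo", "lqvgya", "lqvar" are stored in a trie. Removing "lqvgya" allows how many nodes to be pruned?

3

A node on "lqvgya"'s path can go only if nothing else ends at it or branches off below it.
The suffix "gya" (3 nodes) is used only by "lqvgya"; the node for "lqv" still has the child "v", so pruning stops there.
Nodes removed: 3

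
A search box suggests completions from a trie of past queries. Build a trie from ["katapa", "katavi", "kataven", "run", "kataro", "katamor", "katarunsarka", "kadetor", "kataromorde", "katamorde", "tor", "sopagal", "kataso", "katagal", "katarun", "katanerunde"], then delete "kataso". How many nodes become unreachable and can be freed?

A node on "kataso"'s path can go only if nothing else ends at it or branches off below it.
The suffix "so" (2 nodes) is used only by "kataso"; the node for "kata" still has the child "p", so pruning stops there.
Nodes removed: 2

2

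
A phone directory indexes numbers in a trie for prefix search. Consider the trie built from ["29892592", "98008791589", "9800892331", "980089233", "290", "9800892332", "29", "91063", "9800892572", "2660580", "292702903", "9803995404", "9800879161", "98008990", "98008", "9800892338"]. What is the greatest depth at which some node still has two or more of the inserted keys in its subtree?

9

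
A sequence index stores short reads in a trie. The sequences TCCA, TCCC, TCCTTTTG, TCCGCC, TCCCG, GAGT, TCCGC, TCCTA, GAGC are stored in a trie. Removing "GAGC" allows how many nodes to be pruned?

1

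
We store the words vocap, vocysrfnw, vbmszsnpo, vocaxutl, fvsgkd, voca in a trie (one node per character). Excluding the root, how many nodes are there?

29

For each word, the new-node count is its length minus the longest prefix already in the trie:
  "vocap" → 5 new (v, o, c, a, p)
  "vocysrfnw" → prefix "voc" already present; 6 new (y, s, r, f, n, w)
  "vbmszsnpo" → prefix "v" already present; 8 new (b, m, s, z, s, n, p, o)
  "vocaxutl" → prefix "voca" already present; 4 new (x, u, t, l)
  "fvsgkd" → 6 new (f, v, s, g, k, d)
  "voca" → prefix "voca" already present; 0 new (none)
Total nodes = 5 + 6 + 8 + 4 + 6 + 0 = 29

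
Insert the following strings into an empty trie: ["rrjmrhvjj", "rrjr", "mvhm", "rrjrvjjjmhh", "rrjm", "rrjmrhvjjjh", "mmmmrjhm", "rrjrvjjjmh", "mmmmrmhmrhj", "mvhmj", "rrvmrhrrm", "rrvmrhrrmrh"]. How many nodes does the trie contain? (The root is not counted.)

Count nodes per top-level branch (shared prefixes stored once):
  'm'-branch (mmmmrjhm, mmmmrmhmrhj, mvhm, mvhmj): 18 nodes
  'r'-branch (rrjm, rrjmrhvjj, rrjmrhvjjjh, rrjr, rrjrvjjjmh, rrjrvjjjmhh, rrvmrhrrm, rrvmrhrrmrh): 28 nodes
Sum: 46

46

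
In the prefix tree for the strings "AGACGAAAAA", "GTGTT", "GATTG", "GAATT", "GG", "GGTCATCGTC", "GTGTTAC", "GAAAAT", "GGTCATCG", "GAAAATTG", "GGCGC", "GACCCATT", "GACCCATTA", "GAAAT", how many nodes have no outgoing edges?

A leaf is a node with no children — equivalently, the end of a word that is not a proper prefix of any other stored word.
Those words: "AGACGAAAAA", "GAAAATTG", "GAAAT", "GAATT", "GACCCATTA", "GATTG", "GGCGC", "GGTCATCGTC", "GTGTTAC"
Leaf count: 9

9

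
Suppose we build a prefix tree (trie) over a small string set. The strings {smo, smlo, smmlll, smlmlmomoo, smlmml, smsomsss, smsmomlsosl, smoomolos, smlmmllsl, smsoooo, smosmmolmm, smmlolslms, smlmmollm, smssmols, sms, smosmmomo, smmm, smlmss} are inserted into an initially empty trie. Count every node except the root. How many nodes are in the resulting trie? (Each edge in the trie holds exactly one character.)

71

Trace insertions, counting only characters that open a new branch:
  "smo" → 3 new (s, m, o)
  "smlo" → prefix "sm" already present; 2 new (l, o)
  "smmlll" → prefix "sm" already present; 4 new (m, l, l, l)
  "smlmlmomoo" → prefix "sml" already present; 7 new (m, l, m, o, m, o, o)
  "smlmml" → prefix "smlm" already present; 2 new (m, l)
  "smsomsss" → prefix "sm" already present; 6 new (s, o, m, s, s, s)
  "smsmomlsosl" → prefix "sms" already present; 8 new (m, o, m, l, s, o, s, l)
  "smoomolos" → prefix "smo" already present; 6 new (o, m, o, l, o, s)
  "smlmmllsl" → prefix "smlmml" already present; 3 new (l, s, l)
  "smsoooo" → prefix "smso" already present; 3 new (o, o, o)
  "smosmmolmm" → prefix "smo" already present; 7 new (s, m, m, o, l, m, m)
  "smmlolslms" → prefix "smml" already present; 6 new (o, l, s, l, m, s)
  "smlmmollm" → prefix "smlmm" already present; 4 new (o, l, l, m)
  "smssmols" → prefix "sms" already present; 5 new (s, m, o, l, s)
  "sms" → prefix "sms" already present; 0 new (none)
  "smosmmomo" → prefix "smosmmo" already present; 2 new (m, o)
  "smmm" → prefix "smm" already present; 1 new (m)
  "smlmss" → prefix "smlm" already present; 2 new (s, s)
Total nodes = 3 + 2 + 4 + 7 + 2 + 6 + 8 + 6 + 3 + 3 + 7 + 6 + 4 + 5 + 0 + 2 + 1 + 2 = 71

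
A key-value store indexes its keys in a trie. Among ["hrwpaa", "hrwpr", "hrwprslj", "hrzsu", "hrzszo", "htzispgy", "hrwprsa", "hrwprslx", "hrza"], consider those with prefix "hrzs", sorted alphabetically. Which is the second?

Words with prefix "hrzs", in lexicographic order: "hrzsu", "hrzszo"
Position 2: hrzszo

hrzszo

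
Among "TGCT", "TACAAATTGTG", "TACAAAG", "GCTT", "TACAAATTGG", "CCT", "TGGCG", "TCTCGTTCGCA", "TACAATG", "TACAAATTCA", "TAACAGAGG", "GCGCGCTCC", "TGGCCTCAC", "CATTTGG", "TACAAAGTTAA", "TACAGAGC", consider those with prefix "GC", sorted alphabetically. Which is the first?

Words with prefix "GC", in lexicographic order: "GCGCGCTCC", "GCTT"
The 1st is GCGCGCTCC.

GCGCGCTCC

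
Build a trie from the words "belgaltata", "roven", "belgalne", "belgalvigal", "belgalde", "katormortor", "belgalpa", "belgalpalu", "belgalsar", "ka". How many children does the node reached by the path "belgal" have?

6

Follow the path "belgal" to its node, then look at its outgoing edges.
Characters that immediately follow "belgal" among the stored strings: {d, n, p, s, t, v}.
That node has 6 child edges.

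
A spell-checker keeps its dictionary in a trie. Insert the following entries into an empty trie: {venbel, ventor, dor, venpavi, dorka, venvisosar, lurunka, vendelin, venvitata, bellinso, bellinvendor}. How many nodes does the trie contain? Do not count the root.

Trace insertions, counting only characters that open a new branch:
  "venbel" → 6 new (v, e, n, b, e, l)
  "ventor" → prefix "ven" already present; 3 new (t, o, r)
  "dor" → 3 new (d, o, r)
  "venpavi" → prefix "ven" already present; 4 new (p, a, v, i)
  "dorka" → prefix "dor" already present; 2 new (k, a)
  "venvisosar" → prefix "ven" already present; 7 new (v, i, s, o, s, a, r)
  "lurunka" → 7 new (l, u, r, u, n, k, a)
  "vendelin" → prefix "ven" already present; 5 new (d, e, l, i, n)
  "venvitata" → prefix "venvi" already present; 4 new (t, a, t, a)
  "bellinso" → 8 new (b, e, l, l, i, n, s, o)
  "bellinvendor" → prefix "bellin" already present; 6 new (v, e, n, d, o, r)
Total nodes = 6 + 3 + 3 + 4 + 2 + 7 + 7 + 5 + 4 + 8 + 6 = 55

55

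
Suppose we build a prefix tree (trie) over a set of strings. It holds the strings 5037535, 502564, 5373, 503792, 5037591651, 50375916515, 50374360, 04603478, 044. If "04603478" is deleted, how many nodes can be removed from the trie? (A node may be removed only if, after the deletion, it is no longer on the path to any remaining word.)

6

A node on "04603478"'s path can go only if nothing else ends at it or branches off below it.
The suffix "603478" (6 nodes) is used only by "04603478"; the node for "04" still has the child "4", so pruning stops there.
Nodes removed: 6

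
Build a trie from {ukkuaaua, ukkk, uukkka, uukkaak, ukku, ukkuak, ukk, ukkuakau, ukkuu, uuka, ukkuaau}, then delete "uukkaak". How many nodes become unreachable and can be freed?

Walk "uukkaak" from the leaf back toward the root, removing each node that no remaining word uses.
The suffix "aak" (3 nodes) is used only by "uukkaak"; the node for "uukk" still has the child "k", so pruning stops there.
Nodes removed: 3

3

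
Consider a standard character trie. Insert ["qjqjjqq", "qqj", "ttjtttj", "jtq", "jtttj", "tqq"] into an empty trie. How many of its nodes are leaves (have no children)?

6

A leaf is a node with no children — equivalently, the end of a word that is not a proper prefix of any other stored word.
Those words: "jtq", "jtttj", "qjqjjqq", "qqj", "tqq", "ttjtttj"
Leaf count: 6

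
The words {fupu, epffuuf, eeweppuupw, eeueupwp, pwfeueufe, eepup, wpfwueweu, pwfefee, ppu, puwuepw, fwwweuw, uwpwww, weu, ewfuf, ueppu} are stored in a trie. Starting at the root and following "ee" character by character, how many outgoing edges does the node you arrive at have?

The children of the "ee" node are the distinct next characters among strings starting with "ee".
Characters that immediately follow "ee" among the stored strings: {p, u, w}.
That node has 3 child edges.

3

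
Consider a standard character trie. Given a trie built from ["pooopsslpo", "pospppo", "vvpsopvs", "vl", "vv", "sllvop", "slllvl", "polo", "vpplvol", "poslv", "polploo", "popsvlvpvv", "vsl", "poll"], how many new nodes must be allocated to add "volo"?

The longest prefix of "volo" already in the trie is "v" (length 1).
Each of the 3 remaining characters creates one node.

3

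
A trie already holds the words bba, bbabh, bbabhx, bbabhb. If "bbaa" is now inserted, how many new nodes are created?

"bba" is already a path in the trie; the remaining "a" must be added.
New nodes needed: |"bbaa"| − 3 = 4 − 3 = 1.

1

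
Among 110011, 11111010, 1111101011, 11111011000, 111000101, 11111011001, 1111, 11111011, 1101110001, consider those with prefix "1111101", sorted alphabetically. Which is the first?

11111010

Words with prefix "1111101", in lexicographic order: "11111010", "1111101011", "11111011", "11111011000", "11111011001"
The 1st is 11111010.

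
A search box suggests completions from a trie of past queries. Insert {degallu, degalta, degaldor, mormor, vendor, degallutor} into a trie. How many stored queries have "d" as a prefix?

Traverse to the node for "d", then collect every word in that subtree.
Words under "d": degaldor, degallu, degallutor, degalta
Count: 4

4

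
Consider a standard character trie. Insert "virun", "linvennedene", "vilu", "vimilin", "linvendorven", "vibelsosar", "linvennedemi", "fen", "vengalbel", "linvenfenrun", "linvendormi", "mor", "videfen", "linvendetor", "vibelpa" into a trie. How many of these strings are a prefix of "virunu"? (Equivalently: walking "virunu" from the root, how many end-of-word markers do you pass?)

Check each prefix of "virunu" against the stored set — each match is an end-marker on the path.
Prefixes of the query that are stored words: "virun"
Count: 1

1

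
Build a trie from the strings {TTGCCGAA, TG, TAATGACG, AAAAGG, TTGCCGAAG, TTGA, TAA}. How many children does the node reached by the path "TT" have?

1

Walk "TT" from the root, arriving at one node.
Characters that immediately follow "TT" among the stored strings: {G}.
That node has 1 child edge.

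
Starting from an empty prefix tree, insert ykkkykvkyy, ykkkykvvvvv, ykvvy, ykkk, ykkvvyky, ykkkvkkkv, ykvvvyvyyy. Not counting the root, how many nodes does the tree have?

33

Count nodes per top-level branch (shared prefixes stored once):
  'y'-branch (ykkk, ykkkvkkkv, ykkkykvkyy, ykkkykvvvvv, ykkvvyky, ykvvvyvyyy, ykvvy): 33 nodes
Sum: 33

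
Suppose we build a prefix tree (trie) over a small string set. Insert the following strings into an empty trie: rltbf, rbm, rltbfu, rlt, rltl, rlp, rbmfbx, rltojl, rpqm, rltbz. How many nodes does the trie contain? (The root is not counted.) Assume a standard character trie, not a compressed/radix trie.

20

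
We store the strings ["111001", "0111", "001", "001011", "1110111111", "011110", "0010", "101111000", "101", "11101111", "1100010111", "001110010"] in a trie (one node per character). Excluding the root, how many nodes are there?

45

For each word, the new-node count is its length minus the longest prefix already in the trie:
  "111001" → 6 new (1, 1, 1, 0, 0, 1)
  "0111" → 4 new (0, 1, 1, 1)
  "001" → prefix "0" already present; 2 new (0, 1)
  "001011" → prefix "001" already present; 3 new (0, 1, 1)
  "1110111111" → prefix "1110" already present; 6 new (1, 1, 1, 1, 1, 1)
  "011110" → prefix "0111" already present; 2 new (1, 0)
  "0010" → prefix "0010" already present; 0 new (none)
  "101111000" → prefix "1" already present; 8 new (0, 1, 1, 1, 1, 0, 0, 0)
  "101" → prefix "101" already present; 0 new (none)
  "11101111" → prefix "11101111" already present; 0 new (none)
  "1100010111" → prefix "11" already present; 8 new (0, 0, 0, 1, 0, 1, 1, 1)
  "001110010" → prefix "001" already present; 6 new (1, 1, 0, 0, 1, 0)
Total nodes = 6 + 4 + 2 + 3 + 6 + 2 + 0 + 8 + 0 + 0 + 8 + 6 = 45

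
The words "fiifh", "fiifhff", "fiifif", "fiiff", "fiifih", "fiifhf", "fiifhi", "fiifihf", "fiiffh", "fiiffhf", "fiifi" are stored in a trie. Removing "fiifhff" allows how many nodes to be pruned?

1

A node on "fiifhff"'s path can go only if nothing else ends at it or branches off below it.
The suffix "f" (1 node) is used only by "fiifhff"; "fiifhf" is itself a stored word, so pruning stops there.
Nodes removed: 1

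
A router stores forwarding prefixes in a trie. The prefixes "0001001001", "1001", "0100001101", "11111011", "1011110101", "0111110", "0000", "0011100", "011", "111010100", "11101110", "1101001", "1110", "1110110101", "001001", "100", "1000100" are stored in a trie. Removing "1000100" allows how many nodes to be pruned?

After clearing the end-marker at "1000100", prune upward until reaching a node still needed by another word.
The suffix "0100" (4 nodes) is used only by "1000100"; the node for "100" still has the child "1", so pruning stops there.
Nodes removed: 4

4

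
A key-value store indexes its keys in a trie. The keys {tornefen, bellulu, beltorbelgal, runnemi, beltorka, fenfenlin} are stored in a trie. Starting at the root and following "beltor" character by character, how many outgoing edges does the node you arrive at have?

Follow the path "beltor" to its node, then look at its outgoing edges.
Characters that immediately follow "beltor" among the stored strings: {b, k}.
That node has 2 child edges.

2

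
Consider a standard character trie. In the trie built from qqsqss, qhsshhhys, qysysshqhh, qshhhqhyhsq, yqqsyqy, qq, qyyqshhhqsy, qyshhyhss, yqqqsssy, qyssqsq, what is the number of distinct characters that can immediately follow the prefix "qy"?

2

Follow the path "qy" to its node, then look at its outgoing edges.
Characters that immediately follow "qy" among the stored strings: {s, y}.
That node has 2 child edges.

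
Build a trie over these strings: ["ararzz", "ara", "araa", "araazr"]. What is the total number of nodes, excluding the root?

Count nodes per top-level branch (shared prefixes stored once):
  'a'-branch (ara, araa, araazr, ararzz): 9 nodes
Sum: 9

9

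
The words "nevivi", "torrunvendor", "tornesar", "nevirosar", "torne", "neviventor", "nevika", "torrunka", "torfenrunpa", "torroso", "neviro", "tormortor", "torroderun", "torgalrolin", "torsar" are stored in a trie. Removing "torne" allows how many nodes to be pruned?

0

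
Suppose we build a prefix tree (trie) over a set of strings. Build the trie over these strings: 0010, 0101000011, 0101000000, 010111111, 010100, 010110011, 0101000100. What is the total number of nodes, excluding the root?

For each word, the new-node count is its length minus the longest prefix already in the trie:
  "0010" → 4 new (0, 0, 1, 0)
  "0101000011" → prefix "0" already present; 9 new (1, 0, 1, 0, 0, 0, 0, 1, 1)
  "0101000000" → prefix "01010000" already present; 2 new (0, 0)
  "010111111" → prefix "0101" already present; 5 new (1, 1, 1, 1, 1)
  "010100" → prefix "010100" already present; 0 new (none)
  "010110011" → prefix "01011" already present; 4 new (0, 0, 1, 1)
  "0101000100" → prefix "0101000" already present; 3 new (1, 0, 0)
Total nodes = 4 + 9 + 2 + 5 + 0 + 4 + 3 = 27

27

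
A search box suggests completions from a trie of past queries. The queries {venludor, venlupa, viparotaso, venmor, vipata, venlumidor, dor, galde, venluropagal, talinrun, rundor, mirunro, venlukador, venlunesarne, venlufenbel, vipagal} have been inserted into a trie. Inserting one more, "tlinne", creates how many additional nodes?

The longest prefix of "tlinne" already in the trie is "t" (length 1).
So 6 − 1 = 5 new nodes.

5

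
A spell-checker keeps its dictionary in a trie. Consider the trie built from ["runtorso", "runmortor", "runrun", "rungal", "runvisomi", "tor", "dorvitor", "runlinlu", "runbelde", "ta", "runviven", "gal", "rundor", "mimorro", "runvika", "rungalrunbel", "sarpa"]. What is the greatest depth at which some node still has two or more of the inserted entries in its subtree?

6

Equivalently: take the maximum, over all pairs, of their longest common prefix length.
e.g. "rungal" and "rungalrunbel" share the prefix "rungal" of length 6; no pair shares a longer one.
Longest shared-prefix length: 6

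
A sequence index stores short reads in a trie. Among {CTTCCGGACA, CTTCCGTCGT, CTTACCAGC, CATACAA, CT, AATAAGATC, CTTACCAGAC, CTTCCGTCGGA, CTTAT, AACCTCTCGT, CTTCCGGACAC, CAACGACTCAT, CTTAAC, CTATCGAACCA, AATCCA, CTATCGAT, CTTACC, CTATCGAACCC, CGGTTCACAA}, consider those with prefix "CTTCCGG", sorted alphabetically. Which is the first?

Words with prefix "CTTCCGG", in lexicographic order: "CTTCCGGACA", "CTTCCGGACAC"
Position 1: CTTCCGGACA

CTTCCGGACA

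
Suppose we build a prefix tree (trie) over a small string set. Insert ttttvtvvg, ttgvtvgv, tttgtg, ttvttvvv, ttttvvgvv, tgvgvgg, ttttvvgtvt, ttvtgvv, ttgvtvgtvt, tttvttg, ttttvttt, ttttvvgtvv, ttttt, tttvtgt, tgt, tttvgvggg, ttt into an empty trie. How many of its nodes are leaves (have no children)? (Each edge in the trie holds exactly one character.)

Leaves are exactly the stored words that no other stored word extends.
Those words: "tgt", "tgvgvgg", "ttgvtvgtvt", "ttgvtvgv", "tttgtg", "ttttt", "ttttvttt", "ttttvtvvg", "ttttvvgtvt", "ttttvvgtvv", "ttttvvgvv", "tttvgvggg", "tttvtgt", "tttvttg", "ttvtgvv", "ttvttvvv"
Leaf count: 16

16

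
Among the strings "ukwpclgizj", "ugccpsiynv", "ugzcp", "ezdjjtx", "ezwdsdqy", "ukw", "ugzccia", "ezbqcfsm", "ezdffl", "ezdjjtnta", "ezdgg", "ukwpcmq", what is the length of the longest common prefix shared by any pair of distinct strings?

6

Equivalently: take the maximum, over all pairs, of their longest common prefix length.
"ezdjjtnta" and "ezdjjtx" agree on "ezdjjt" (6 characters) before diverging; nothing deeper is shared.
Longest shared-prefix length: 6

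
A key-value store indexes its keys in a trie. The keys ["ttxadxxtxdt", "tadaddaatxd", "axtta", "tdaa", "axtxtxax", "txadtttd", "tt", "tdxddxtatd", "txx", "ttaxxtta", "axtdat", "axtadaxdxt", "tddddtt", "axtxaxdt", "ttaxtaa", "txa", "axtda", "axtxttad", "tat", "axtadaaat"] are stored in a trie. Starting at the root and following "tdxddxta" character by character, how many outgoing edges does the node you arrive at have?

1

Follow the path "tdxddxta" to its node, then look at its outgoing edges.
Distinct next characters after "tdxddxta": t.
That node has 1 child edge.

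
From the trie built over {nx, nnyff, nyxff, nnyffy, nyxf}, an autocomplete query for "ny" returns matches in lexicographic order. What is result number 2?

nyxff

Filter for "ny…" and sort: "nyxf", "nyxff"
The 2nd is nyxff.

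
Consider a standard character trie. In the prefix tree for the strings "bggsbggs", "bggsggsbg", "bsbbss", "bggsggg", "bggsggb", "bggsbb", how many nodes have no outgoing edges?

6

A leaf is a node with no children — equivalently, the end of a word that is not a proper prefix of any other stored word.
Those words: "bggsbb", "bggsbggs", "bggsggb", "bggsggg", "bggsggsbg", "bsbbss"
Leaf count: 6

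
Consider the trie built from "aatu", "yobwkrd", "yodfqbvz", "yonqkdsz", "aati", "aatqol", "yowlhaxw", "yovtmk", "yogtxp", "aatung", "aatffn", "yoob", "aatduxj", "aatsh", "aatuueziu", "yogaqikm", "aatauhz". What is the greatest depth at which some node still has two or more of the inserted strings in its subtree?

4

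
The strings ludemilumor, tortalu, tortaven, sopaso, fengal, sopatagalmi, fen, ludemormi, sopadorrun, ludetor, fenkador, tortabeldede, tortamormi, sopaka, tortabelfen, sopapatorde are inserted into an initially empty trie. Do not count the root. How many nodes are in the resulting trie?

82

For each word, the new-node count is its length minus the longest prefix already in the trie:
  "ludemilumor" → 11 new (l, u, d, e, m, i, l, u, m, o, r)
  "tortalu" → 7 new (t, o, r, t, a, l, u)
  "tortaven" → prefix "torta" already present; 3 new (v, e, n)
  "sopaso" → 6 new (s, o, p, a, s, o)
  "fengal" → 6 new (f, e, n, g, a, l)
  "sopatagalmi" → prefix "sopa" already present; 7 new (t, a, g, a, l, m, i)
  "fen" → prefix "fen" already present; 0 new (none)
  "ludemormi" → prefix "ludem" already present; 4 new (o, r, m, i)
  "sopadorrun" → prefix "sopa" already present; 6 new (d, o, r, r, u, n)
  "ludetor" → prefix "lude" already present; 3 new (t, o, r)
  "fenkador" → prefix "fen" already present; 5 new (k, a, d, o, r)
  "tortabeldede" → prefix "torta" already present; 7 new (b, e, l, d, e, d, e)
  "tortamormi" → prefix "torta" already present; 5 new (m, o, r, m, i)
  "sopaka" → prefix "sopa" already present; 2 new (k, a)
  "tortabelfen" → prefix "tortabel" already present; 3 new (f, e, n)
  "sopapatorde" → prefix "sopa" already present; 7 new (p, a, t, o, r, d, e)
Total nodes = 11 + 7 + 3 + 6 + 6 + 7 + 0 + 4 + 6 + 3 + 5 + 7 + 5 + 2 + 3 + 7 = 82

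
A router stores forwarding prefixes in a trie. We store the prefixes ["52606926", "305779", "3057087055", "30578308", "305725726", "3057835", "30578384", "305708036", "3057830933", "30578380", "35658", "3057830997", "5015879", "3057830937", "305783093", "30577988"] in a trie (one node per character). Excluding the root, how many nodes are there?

54

For each word, the new-node count is its length minus the longest prefix already in the trie:
  "52606926" → 8 new (5, 2, 6, 0, 6, 9, 2, 6)
  "305779" → 6 new (3, 0, 5, 7, 7, 9)
  "3057087055" → prefix "3057" already present; 6 new (0, 8, 7, 0, 5, 5)
  "30578308" → prefix "3057" already present; 4 new (8, 3, 0, 8)
  "305725726" → prefix "3057" already present; 5 new (2, 5, 7, 2, 6)
  "3057835" → prefix "305783" already present; 1 new (5)
  "30578384" → prefix "305783" already present; 2 new (8, 4)
  "305708036" → prefix "305708" already present; 3 new (0, 3, 6)
  "3057830933" → prefix "3057830" already present; 3 new (9, 3, 3)
  "30578380" → prefix "3057838" already present; 1 new (0)
  "35658" → prefix "3" already present; 4 new (5, 6, 5, 8)
  "3057830997" → prefix "30578309" already present; 2 new (9, 7)
  "5015879" → prefix "5" already present; 6 new (0, 1, 5, 8, 7, 9)
  "3057830937" → prefix "305783093" already present; 1 new (7)
  "305783093" → prefix "305783093" already present; 0 new (none)
  "30577988" → prefix "305779" already present; 2 new (8, 8)
Total nodes = 8 + 6 + 6 + 4 + 5 + 1 + 2 + 3 + 3 + 1 + 4 + 2 + 6 + 1 + 0 + 2 = 54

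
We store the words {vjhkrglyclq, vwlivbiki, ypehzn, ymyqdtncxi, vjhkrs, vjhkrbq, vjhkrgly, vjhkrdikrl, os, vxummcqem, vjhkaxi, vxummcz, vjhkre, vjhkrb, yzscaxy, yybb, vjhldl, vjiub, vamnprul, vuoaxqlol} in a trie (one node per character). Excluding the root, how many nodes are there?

Insert word by word; a character creates a node only if that edge doesn't already exist:
  "vjhkrglyclq" → 11 new (v, j, h, k, r, g, l, y, c, l, q)
  "vwlivbiki" → prefix "v" already present; 8 new (w, l, i, v, b, i, k, i)
  "ypehzn" → 6 new (y, p, e, h, z, n)
  "ymyqdtncxi" → prefix "y" already present; 9 new (m, y, q, d, t, n, c, x, i)
  "vjhkrs" → prefix "vjhkr" already present; 1 new (s)
  "vjhkrbq" → prefix "vjhkr" already present; 2 new (b, q)
  "vjhkrgly" → prefix "vjhkrgly" already present; 0 new (none)
  "vjhkrdikrl" → prefix "vjhkr" already present; 5 new (d, i, k, r, l)
  "os" → 2 new (o, s)
  "vxummcqem" → prefix "v" already present; 8 new (x, u, m, m, c, q, e, m)
  "vjhkaxi" → prefix "vjhk" already present; 3 new (a, x, i)
  "vxummcz" → prefix "vxummc" already present; 1 new (z)
  "vjhkre" → prefix "vjhkr" already present; 1 new (e)
  "vjhkrb" → prefix "vjhkrb" already present; 0 new (none)
  "yzscaxy" → prefix "y" already present; 6 new (z, s, c, a, x, y)
  "yybb" → prefix "y" already present; 3 new (y, b, b)
  "vjhldl" → prefix "vjh" already present; 3 new (l, d, l)
  "vjiub" → prefix "vj" already present; 3 new (i, u, b)
  "vamnprul" → prefix "v" already present; 7 new (a, m, n, p, r, u, l)
  "vuoaxqlol" → prefix "v" already present; 8 new (u, o, a, x, q, l, o, l)
Total nodes = 11 + 8 + 6 + 9 + 1 + 2 + 0 + 5 + 2 + 8 + 3 + 1 + 1 + 0 + 6 + 3 + 3 + 3 + 7 + 8 = 87

87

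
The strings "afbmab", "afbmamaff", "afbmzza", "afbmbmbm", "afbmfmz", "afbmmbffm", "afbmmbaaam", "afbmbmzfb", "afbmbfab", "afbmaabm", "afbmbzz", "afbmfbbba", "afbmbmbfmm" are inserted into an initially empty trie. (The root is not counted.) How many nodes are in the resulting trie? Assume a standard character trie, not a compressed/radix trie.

Insert word by word; a character creates a node only if that edge doesn't already exist:
  "afbmab" → 6 new (a, f, b, m, a, b)
  "afbmamaff" → prefix "afbma" already present; 4 new (m, a, f, f)
  "afbmzza" → prefix "afbm" already present; 3 new (z, z, a)
  "afbmbmbm" → prefix "afbm" already present; 4 new (b, m, b, m)
  "afbmfmz" → prefix "afbm" already present; 3 new (f, m, z)
  "afbmmbffm" → prefix "afbm" already present; 5 new (m, b, f, f, m)
  "afbmmbaaam" → prefix "afbmmb" already present; 4 new (a, a, a, m)
  "afbmbmzfb" → prefix "afbmbm" already present; 3 new (z, f, b)
  "afbmbfab" → prefix "afbmb" already present; 3 new (f, a, b)
  "afbmaabm" → prefix "afbma" already present; 3 new (a, b, m)
  "afbmbzz" → prefix "afbmb" already present; 2 new (z, z)
  "afbmfbbba" → prefix "afbmf" already present; 4 new (b, b, b, a)
  "afbmbmbfmm" → prefix "afbmbmb" already present; 3 new (f, m, m)
Total nodes = 6 + 4 + 3 + 4 + 3 + 5 + 4 + 3 + 3 + 3 + 2 + 4 + 3 = 47

47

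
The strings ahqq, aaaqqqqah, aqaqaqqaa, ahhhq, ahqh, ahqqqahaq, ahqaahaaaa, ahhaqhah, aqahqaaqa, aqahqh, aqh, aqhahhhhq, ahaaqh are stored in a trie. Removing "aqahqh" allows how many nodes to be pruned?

1

After clearing the end-marker at "aqahqh", prune upward until reaching a node still needed by another word.
The suffix "h" (1 node) is used only by "aqahqh"; the node for "aqahq" still has the child "a", so pruning stops there.
Nodes removed: 1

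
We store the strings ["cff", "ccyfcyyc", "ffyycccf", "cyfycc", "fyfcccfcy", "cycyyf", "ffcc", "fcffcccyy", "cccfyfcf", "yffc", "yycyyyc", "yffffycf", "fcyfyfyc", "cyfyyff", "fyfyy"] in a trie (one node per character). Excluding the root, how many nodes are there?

Insert word by word; a character creates a node only if that edge doesn't already exist:
  "cff" → 3 new (c, f, f)
  "ccyfcyyc" → prefix "c" already present; 7 new (c, y, f, c, y, y, c)
  "ffyycccf" → 8 new (f, f, y, y, c, c, c, f)
  "cyfycc" → prefix "c" already present; 5 new (y, f, y, c, c)
  "fyfcccfcy" → prefix "f" already present; 8 new (y, f, c, c, c, f, c, y)
  "cycyyf" → prefix "cy" already present; 4 new (c, y, y, f)
  "ffcc" → prefix "ff" already present; 2 new (c, c)
  "fcffcccyy" → prefix "f" already present; 8 new (c, f, f, c, c, c, y, y)
  "cccfyfcf" → prefix "cc" already present; 6 new (c, f, y, f, c, f)
  "yffc" → 4 new (y, f, f, c)
  "yycyyyc" → prefix "y" already present; 6 new (y, c, y, y, y, c)
  "yffffycf" → prefix "yff" already present; 5 new (f, f, y, c, f)
  "fcyfyfyc" → prefix "fc" already present; 6 new (y, f, y, f, y, c)
  "cyfyyff" → prefix "cyfy" already present; 3 new (y, f, f)
  "fyfyy" → prefix "fyf" already present; 2 new (y, y)
Total nodes = 3 + 7 + 8 + 5 + 8 + 4 + 2 + 8 + 6 + 4 + 6 + 5 + 6 + 3 + 2 = 77

77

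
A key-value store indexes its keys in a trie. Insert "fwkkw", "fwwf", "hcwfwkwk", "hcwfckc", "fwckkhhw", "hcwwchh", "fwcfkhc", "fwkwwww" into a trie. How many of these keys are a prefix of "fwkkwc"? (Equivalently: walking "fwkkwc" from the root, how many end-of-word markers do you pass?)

1

Walk "fwkkwc" from the root; an end-of-word marker is hit whenever a stored word is a prefix of "fwkkwc".
Prefixes of the query that are stored words: "fwkkw"
Count: 1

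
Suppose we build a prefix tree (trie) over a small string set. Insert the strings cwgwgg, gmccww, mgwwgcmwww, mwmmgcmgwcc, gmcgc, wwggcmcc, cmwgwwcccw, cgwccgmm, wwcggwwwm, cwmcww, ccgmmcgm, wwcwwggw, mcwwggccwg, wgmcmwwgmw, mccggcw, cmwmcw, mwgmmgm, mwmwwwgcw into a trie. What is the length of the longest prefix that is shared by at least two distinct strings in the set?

3

The deepest shared node is where two words last agree before diverging.
"cmwgwwcccw" and "cmwmcw" agree on "cmw" (3 characters) before diverging; nothing deeper is shared.
Longest shared-prefix length: 3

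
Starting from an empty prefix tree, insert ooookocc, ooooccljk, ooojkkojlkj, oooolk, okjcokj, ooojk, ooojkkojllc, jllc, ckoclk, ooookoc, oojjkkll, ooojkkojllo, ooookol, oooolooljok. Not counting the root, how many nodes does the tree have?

55

Insert word by word; a character creates a node only if that edge doesn't already exist:
  "ooookocc" → 8 new (o, o, o, o, k, o, c, c)
  "ooooccljk" → prefix "oooo" already present; 5 new (c, c, l, j, k)
  "ooojkkojlkj" → prefix "ooo" already present; 8 new (j, k, k, o, j, l, k, j)
  "oooolk" → prefix "oooo" already present; 2 new (l, k)
  "okjcokj" → prefix "o" already present; 6 new (k, j, c, o, k, j)
  "ooojk" → prefix "ooojk" already present; 0 new (none)
  "ooojkkojllc" → prefix "ooojkkojl" already present; 2 new (l, c)
  "jllc" → 4 new (j, l, l, c)
  "ckoclk" → 6 new (c, k, o, c, l, k)
  "ooookoc" → prefix "ooookoc" already present; 0 new (none)
  "oojjkkll" → prefix "oo" already present; 6 new (j, j, k, k, l, l)
  "ooojkkojllo" → prefix "ooojkkojll" already present; 1 new (o)
  "ooookol" → prefix "ooooko" already present; 1 new (l)
  "oooolooljok" → prefix "ooool" already present; 6 new (o, o, l, j, o, k)
Total nodes = 8 + 5 + 8 + 2 + 6 + 0 + 2 + 4 + 6 + 0 + 6 + 1 + 1 + 6 = 55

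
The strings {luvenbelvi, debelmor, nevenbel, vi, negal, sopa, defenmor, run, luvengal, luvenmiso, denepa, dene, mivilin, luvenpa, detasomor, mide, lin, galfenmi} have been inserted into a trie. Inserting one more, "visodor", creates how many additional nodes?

5

"vi" is already a path in the trie; the remaining "sodor" must be added.
Each of the 5 remaining characters creates one node.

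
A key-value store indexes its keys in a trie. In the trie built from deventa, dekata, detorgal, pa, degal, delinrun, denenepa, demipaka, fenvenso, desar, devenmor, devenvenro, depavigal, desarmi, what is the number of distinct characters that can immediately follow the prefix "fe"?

Follow the path "fe" to its node, then look at its outgoing edges.
Distinct next characters after "fe": n.
That node has 1 child edge.

1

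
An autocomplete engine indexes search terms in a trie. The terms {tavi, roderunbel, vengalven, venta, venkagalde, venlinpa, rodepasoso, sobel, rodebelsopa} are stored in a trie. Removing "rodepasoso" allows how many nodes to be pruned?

6

A node on "rodepasoso"'s path can go only if nothing else ends at it or branches off below it.
The suffix "pasoso" (6 nodes) is used only by "rodepasoso"; the node for "rode" still has the child "r", so pruning stops there.
Nodes removed: 6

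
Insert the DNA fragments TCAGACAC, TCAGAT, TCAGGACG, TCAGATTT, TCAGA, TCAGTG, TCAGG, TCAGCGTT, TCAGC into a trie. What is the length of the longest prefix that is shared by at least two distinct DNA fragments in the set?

Equivalently: take the maximum, over all pairs, of their longest common prefix length.
e.g. "TCAGAT" and "TCAGATTT" share the prefix "TCAGAT" of length 6; no pair shares a longer one.
Longest shared-prefix length: 6

6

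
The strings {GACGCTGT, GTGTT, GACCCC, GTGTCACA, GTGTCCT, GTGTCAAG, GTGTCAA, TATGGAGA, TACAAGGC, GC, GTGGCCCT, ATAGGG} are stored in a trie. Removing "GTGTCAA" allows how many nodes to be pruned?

0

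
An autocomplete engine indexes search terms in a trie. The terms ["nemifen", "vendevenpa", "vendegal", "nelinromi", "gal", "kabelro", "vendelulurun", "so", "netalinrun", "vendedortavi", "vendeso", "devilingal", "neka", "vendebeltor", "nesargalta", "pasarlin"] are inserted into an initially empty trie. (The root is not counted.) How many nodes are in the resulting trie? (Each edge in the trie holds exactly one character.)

97

Trace insertions, counting only characters that open a new branch:
  "nemifen" → 7 new (n, e, m, i, f, e, n)
  "vendevenpa" → 10 new (v, e, n, d, e, v, e, n, p, a)
  "vendegal" → prefix "vende" already present; 3 new (g, a, l)
  "nelinromi" → prefix "ne" already present; 7 new (l, i, n, r, o, m, i)
  "gal" → 3 new (g, a, l)
  "kabelro" → 7 new (k, a, b, e, l, r, o)
  "vendelulurun" → prefix "vende" already present; 7 new (l, u, l, u, r, u, n)
  "so" → 2 new (s, o)
  "netalinrun" → prefix "ne" already present; 8 new (t, a, l, i, n, r, u, n)
  "vendedortavi" → prefix "vende" already present; 7 new (d, o, r, t, a, v, i)
  "vendeso" → prefix "vende" already present; 2 new (s, o)
  "devilingal" → 10 new (d, e, v, i, l, i, n, g, a, l)
  "neka" → prefix "ne" already present; 2 new (k, a)
  "vendebeltor" → prefix "vende" already present; 6 new (b, e, l, t, o, r)
  "nesargalta" → prefix "ne" already present; 8 new (s, a, r, g, a, l, t, a)
  "pasarlin" → 8 new (p, a, s, a, r, l, i, n)
Total nodes = 7 + 10 + 3 + 7 + 3 + 7 + 7 + 2 + 8 + 7 + 2 + 10 + 2 + 6 + 8 + 8 = 97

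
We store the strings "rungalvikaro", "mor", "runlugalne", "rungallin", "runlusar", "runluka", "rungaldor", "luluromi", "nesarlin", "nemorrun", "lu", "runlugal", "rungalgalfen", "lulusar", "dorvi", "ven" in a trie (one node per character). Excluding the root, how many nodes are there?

72

For each word, the new-node count is its length minus the longest prefix already in the trie:
  "rungalvikaro" → 12 new (r, u, n, g, a, l, v, i, k, a, r, o)
  "mor" → 3 new (m, o, r)
  "runlugalne" → prefix "run" already present; 7 new (l, u, g, a, l, n, e)
  "rungallin" → prefix "rungal" already present; 3 new (l, i, n)
  "runlusar" → prefix "runlu" already present; 3 new (s, a, r)
  "runluka" → prefix "runlu" already present; 2 new (k, a)
  "rungaldor" → prefix "rungal" already present; 3 new (d, o, r)
  "luluromi" → 8 new (l, u, l, u, r, o, m, i)
  "nesarlin" → 8 new (n, e, s, a, r, l, i, n)
  "nemorrun" → prefix "ne" already present; 6 new (m, o, r, r, u, n)
  "lu" → prefix "lu" already present; 0 new (none)
  "runlugal" → prefix "runlugal" already present; 0 new (none)
  "rungalgalfen" → prefix "rungal" already present; 6 new (g, a, l, f, e, n)
  "lulusar" → prefix "lulu" already present; 3 new (s, a, r)
  "dorvi" → 5 new (d, o, r, v, i)
  "ven" → 3 new (v, e, n)
Total nodes = 12 + 3 + 7 + 3 + 3 + 2 + 3 + 8 + 8 + 6 + 0 + 0 + 6 + 3 + 5 + 3 = 72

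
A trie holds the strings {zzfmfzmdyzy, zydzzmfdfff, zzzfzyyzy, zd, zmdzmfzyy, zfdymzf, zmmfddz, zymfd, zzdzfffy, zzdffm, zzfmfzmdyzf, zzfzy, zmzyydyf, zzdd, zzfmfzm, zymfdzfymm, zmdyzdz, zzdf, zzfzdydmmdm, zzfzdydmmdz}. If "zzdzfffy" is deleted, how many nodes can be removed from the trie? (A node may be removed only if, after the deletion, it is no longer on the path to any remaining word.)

A node on "zzdzfffy"'s path can go only if nothing else ends at it or branches off below it.
The suffix "zfffy" (5 nodes) is used only by "zzdzfffy"; the node for "zzd" still has the child "f", so pruning stops there.
Nodes removed: 5

5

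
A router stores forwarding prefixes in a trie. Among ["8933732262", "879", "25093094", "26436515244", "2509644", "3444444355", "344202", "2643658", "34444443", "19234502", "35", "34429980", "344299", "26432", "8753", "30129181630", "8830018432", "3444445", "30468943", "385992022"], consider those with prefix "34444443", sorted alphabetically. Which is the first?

Filter for "34444443…" and sort: "34444443", "3444444355"
Position 1: 34444443

34444443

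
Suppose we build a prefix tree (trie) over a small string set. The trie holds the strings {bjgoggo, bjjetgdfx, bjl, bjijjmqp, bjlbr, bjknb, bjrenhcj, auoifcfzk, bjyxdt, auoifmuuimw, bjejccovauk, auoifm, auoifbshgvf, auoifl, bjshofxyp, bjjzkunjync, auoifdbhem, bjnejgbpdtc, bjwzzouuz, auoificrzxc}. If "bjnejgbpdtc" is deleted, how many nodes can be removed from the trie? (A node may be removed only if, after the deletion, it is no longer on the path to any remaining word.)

A node on "bjnejgbpdtc"'s path can go only if nothing else ends at it or branches off below it.
The suffix "nejgbpdtc" (9 nodes) is used only by "bjnejgbpdtc"; the node for "bj" still has the child "g", so pruning stops there.
Nodes removed: 9

9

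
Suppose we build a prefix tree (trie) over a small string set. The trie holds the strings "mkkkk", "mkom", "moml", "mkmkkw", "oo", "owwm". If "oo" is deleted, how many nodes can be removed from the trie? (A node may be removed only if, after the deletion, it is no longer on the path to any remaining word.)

After clearing the end-marker at "oo", prune upward until reaching a node still needed by another word.
The suffix "o" (1 node) is used only by "oo"; the node for "o" still has the child "w", so pruning stops there.
Nodes removed: 1

1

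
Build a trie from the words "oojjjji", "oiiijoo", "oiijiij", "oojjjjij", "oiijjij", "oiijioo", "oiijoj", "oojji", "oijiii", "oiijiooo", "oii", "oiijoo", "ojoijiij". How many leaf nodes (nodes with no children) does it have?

10

A leaf is a node with no children — equivalently, the end of a word that is not a proper prefix of any other stored word.
Those words: "oiiijoo", "oiijiij", "oiijiooo", "oiijjij", "oiijoj", "oiijoo", "oijiii", "ojoijiij", "oojji", "oojjjjij"
Leaf count: 10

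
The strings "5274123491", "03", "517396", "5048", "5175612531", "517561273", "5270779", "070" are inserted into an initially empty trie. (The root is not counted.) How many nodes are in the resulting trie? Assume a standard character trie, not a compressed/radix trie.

For each word, the new-node count is its length minus the longest prefix already in the trie:
  "5274123491" → 10 new (5, 2, 7, 4, 1, 2, 3, 4, 9, 1)
  "03" → 2 new (0, 3)
  "517396" → prefix "5" already present; 5 new (1, 7, 3, 9, 6)
  "5048" → prefix "5" already present; 3 new (0, 4, 8)
  "5175612531" → prefix "517" already present; 7 new (5, 6, 1, 2, 5, 3, 1)
  "517561273" → prefix "5175612" already present; 2 new (7, 3)
  "5270779" → prefix "527" already present; 4 new (0, 7, 7, 9)
  "070" → prefix "0" already present; 2 new (7, 0)
Total nodes = 10 + 2 + 5 + 3 + 7 + 2 + 4 + 2 = 35

35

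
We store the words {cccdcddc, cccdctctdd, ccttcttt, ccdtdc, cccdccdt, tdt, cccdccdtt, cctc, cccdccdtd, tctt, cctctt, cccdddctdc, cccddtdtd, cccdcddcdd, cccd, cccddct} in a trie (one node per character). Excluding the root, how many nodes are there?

For each word, the new-node count is its length minus the longest prefix already in the trie:
  "cccdcddc" → 8 new (c, c, c, d, c, d, d, c)
  "cccdctctdd" → prefix "cccdc" already present; 5 new (t, c, t, d, d)
  "ccttcttt" → prefix "cc" already present; 6 new (t, t, c, t, t, t)
  "ccdtdc" → prefix "cc" already present; 4 new (d, t, d, c)
  "cccdccdt" → prefix "cccdc" already present; 3 new (c, d, t)
  "tdt" → 3 new (t, d, t)
  "cccdccdtt" → prefix "cccdccdt" already present; 1 new (t)
  "cctc" → prefix "cct" already present; 1 new (c)
  "cccdccdtd" → prefix "cccdccdt" already present; 1 new (d)
  "tctt" → prefix "t" already present; 3 new (c, t, t)
  "cctctt" → prefix "cctc" already present; 2 new (t, t)
  "cccdddctdc" → prefix "cccd" already present; 6 new (d, d, c, t, d, c)
  "cccddtdtd" → prefix "cccdd" already present; 4 new (t, d, t, d)
  "cccdcddcdd" → prefix "cccdcddc" already present; 2 new (d, d)
  "cccd" → prefix "cccd" already present; 0 new (none)
  "cccddct" → prefix "cccdd" already present; 2 new (c, t)
Total nodes = 8 + 5 + 6 + 4 + 3 + 3 + 1 + 1 + 1 + 3 + 2 + 6 + 4 + 2 + 0 + 2 = 51

51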